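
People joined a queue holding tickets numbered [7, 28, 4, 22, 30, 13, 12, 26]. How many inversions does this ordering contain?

12

Sweep left to right; for each value list the smaller values that follow it:
7 → 4 → 1
28 → 4, 22, 13, 12, 26 → 5
4 → none → 0
22 → 13, 12 → 2
30 → 13, 12, 26 → 3
13 → 12 → 1
12 → none → 0
26 → none → 0
Sum: 1 + 5 + 0 + 2 + 3 + 1 + 0 + 0 = 12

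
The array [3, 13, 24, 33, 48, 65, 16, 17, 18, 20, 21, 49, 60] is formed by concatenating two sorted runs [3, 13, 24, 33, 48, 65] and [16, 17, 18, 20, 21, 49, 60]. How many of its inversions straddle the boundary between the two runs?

22 cross-inversions

For each element r of the right run, count left-run elements greater than r:
r = 16: 24, 33, 48, 65 → 4
r = 17: 24, 33, 48, 65 → 4
r = 18: 24, 33, 48, 65 → 4
r = 20: 24, 33, 48, 65 → 4
r = 21: 24, 33, 48, 65 → 4
r = 49: 65 → 1
r = 60: 65 → 1
Cross-inversions: 4 + 4 + 4 + 4 + 4 + 1 + 1 = 22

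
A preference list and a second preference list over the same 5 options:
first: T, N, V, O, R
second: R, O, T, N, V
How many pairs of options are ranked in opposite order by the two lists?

Assign each item its position (1..5) in the first ordering, then rewrite the second ordering as that position sequence:
positions: T→1, N→2, V→3, O→4, R→5
second ordering as positions: [5, 4, 1, 2, 3]
Discordant pairs = inversions in this position sequence.
5: 4, 1, 2, 3 → 4
4: 1, 2, 3 → 3
1: 0
2: 0
3: 0
Total: 4 + 3 + 0 + 0 + 0 = 7

7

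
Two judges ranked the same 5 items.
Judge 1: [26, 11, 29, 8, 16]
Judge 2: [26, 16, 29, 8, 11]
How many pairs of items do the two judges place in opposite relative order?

5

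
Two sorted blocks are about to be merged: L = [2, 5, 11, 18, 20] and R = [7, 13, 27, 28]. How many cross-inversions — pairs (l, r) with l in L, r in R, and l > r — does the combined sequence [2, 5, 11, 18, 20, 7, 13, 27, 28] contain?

Count, for every r in R, how many entries of L exceed r:
r = 7: 11, 18, 20 → 3
r = 13: 18, 20 → 2
r = 27: none → 0
r = 28: none → 0
Cross-inversions: 3 + 2 + 0 + 0 = 5

5 split inversions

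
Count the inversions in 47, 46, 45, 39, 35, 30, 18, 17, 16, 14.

45

For each element, count later entries that are smaller:
47: 9
46: 8
45: 7
39: 6
35: 5
30: 4
18: 3
17: 2
16: 1
14: 0
Sum: 9 + 8 + 7 + 6 + 5 + 4 + 3 + 2 + 1 + 0 = 45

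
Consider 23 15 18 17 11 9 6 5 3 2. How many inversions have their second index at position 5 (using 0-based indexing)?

5

The element at index 5 is 9.
Elements before it: 23, 15, 18, 17, 11
Those larger than 9: 23, 15, 18, 17, 11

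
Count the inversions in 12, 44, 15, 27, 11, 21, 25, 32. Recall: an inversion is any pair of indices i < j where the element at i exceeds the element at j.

11 inversions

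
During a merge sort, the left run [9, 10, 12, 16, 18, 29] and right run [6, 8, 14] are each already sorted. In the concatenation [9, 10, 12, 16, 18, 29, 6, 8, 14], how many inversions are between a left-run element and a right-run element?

Count, for every r in R, how many entries of L exceed r:
r = 6: 9, 10, 12, 16, 18, 29 → 6
r = 8: 9, 10, 12, 16, 18, 29 → 6
r = 14: 16, 18, 29 → 3
Cross-inversions: 6 + 6 + 3 = 15

There are 15 split inversions.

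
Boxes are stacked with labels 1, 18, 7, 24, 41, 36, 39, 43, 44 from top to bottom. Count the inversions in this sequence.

3

For each element, count later entries that are smaller:
1 → none → 0
18 → 7 → 1
7 → none → 0
24 → none → 0
41 → 36, 39 → 2
36 → none → 0
39 → none → 0
43 → none → 0
44 → none → 0
Sum: 0 + 1 + 0 + 0 + 2 + 0 + 0 + 0 + 0 = 3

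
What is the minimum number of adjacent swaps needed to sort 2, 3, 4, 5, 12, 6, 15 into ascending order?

Each adjacent swap fixes exactly one inversion, so the minimum swap count equals the number of inversions.
Count inversions — for each element, later elements that are smaller:
2: none → 0
3: none → 0
4: none → 0
5: none → 0
12: 6 → 1
6: none → 0
15: none → 0
Total inversions: 0 + 0 + 0 + 0 + 1 + 0 + 0 = 1

1 adjacent swap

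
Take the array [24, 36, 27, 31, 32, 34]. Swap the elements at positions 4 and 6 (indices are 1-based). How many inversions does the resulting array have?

7 inversions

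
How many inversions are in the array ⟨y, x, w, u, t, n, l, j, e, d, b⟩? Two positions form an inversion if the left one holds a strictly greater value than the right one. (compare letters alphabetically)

Sweep left to right; for each value list the smaller values that follow it:
y: 10
x: 9
w: 8
u: 7
t: 6
n: 5
l: 4
j: 3
e: 2
d: 1
b: 0
Sum: 10 + 9 + 8 + 7 + 6 + 5 + 4 + 3 + 2 + 1 + 0 = 55

55 out-of-order pairs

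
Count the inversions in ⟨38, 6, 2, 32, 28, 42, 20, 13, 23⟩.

Inversions: 19

Sweep left to right; for each value list the smaller values that follow it:
38: 7
6: 1
2: 0
32: 4
28: 3
42: 3
20: 1
13: 0
23: 0
Sum: 7 + 1 + 0 + 4 + 3 + 3 + 1 + 0 + 0 = 19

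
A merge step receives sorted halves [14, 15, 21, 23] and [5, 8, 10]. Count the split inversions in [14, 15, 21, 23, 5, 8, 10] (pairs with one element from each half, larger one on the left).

12

Take each right-half value and tally the left-half values above it:
r = 5: 14, 15, 21, 23 → 4
r = 8: 14, 15, 21, 23 → 4
r = 10: 14, 15, 21, 23 → 4
Cross-inversions: 4 + 4 + 4 = 12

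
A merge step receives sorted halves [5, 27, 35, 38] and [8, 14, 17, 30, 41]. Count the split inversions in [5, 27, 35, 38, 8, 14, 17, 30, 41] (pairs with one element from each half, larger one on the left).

11

Count, for every r in R, how many entries of L exceed r:
r = 8: 27, 35, 38 → 3
r = 14: 27, 35, 38 → 3
r = 17: 27, 35, 38 → 3
r = 30: 35, 38 → 2
r = 41: none → 0
Cross-inversions: 3 + 3 + 3 + 2 + 0 = 11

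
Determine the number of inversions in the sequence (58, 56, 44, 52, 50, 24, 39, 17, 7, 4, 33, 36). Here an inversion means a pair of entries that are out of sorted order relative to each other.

Element-by-element contributions:
58 → 56, 44, 52, 50, 24, 39, 17, 7, 4, 33, 36 → 11
56 → 44, 52, 50, 24, 39, 17, 7, 4, 33, 36 → 10
44 → 24, 39, 17, 7, 4, 33, 36 → 7
52 → 50, 24, 39, 17, 7, 4, 33, 36 → 8
50 → 24, 39, 17, 7, 4, 33, 36 → 7
24 → 17, 7, 4 → 3
39 → 17, 7, 4, 33, 36 → 5
17 → 7, 4 → 2
7 → 4 → 1
4 → none → 0
33 → none → 0
36 → none → 0
Sum: 11 + 10 + 7 + 8 + 7 + 3 + 5 + 2 + 1 + 0 + 0 + 0 = 54

54 inversions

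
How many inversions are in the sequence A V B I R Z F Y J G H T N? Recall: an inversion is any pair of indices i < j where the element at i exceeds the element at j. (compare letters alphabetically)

For each element, count later entries that are smaller:
A: 0
V: 9
B: 0
I: 3
R: 5
Z: 7
F: 0
Y: 5
J: 2
G: 0
H: 0
T: 1
N: 0
Sum: 0 + 9 + 0 + 3 + 5 + 7 + 0 + 5 + 2 + 0 + 0 + 1 + 0 = 32

There are 32 inversions.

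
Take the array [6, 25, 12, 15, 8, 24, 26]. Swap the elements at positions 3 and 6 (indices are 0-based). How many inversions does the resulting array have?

9

Positions 3 and 6 hold 15 and 26; after swapping, the array is [6, 25, 12, 26, 8, 24, 15].
Count, for each position, how many later elements it exceeds:
6 → none → 0
25 → 12, 8, 24, 15 → 4
12 → 8 → 1
26 → 8, 24, 15 → 3
8 → none → 0
24 → 15 → 1
15 → none → 0
Sum: 0 + 4 + 1 + 3 + 0 + 1 + 0 = 9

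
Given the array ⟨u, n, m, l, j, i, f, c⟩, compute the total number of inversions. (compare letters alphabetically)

There are 28 out-of-order pairs.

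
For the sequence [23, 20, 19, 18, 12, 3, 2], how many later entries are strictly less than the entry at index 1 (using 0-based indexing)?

The element at index 1 is 20.
Elements after it: 19, 18, 12, 3, 2
Those smaller than 20: 19, 18, 12, 3, 2

5 such elements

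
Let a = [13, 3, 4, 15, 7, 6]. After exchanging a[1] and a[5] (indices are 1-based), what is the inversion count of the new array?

6

Positions 1 and 5 hold 13 and 7; after swapping, the array is [7, 3, 4, 15, 13, 6].
Sweep left to right; for each value list the smaller values that follow it:
7 → 3, 4, 6 → 3
3 → none → 0
4 → none → 0
15 → 13, 6 → 2
13 → 6 → 1
6 → none → 0
Sum: 3 + 0 + 0 + 2 + 1 + 0 = 6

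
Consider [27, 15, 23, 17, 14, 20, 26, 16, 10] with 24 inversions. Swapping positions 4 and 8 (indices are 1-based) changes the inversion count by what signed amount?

Positions 4 and 8 hold 17 and 16; after swapping, the array is [27, 15, 23, 16, 14, 20, 26, 17, 10].
Sweep left to right; for each value list the smaller values that follow it:
27: 8
15: 2
23: 5
16: 2
14: 1
20: 2
26: 2
17: 1
10: 0
Sum: 8 + 2 + 5 + 2 + 1 + 2 + 2 + 1 + 0 = 23
Change: 23 − 24 = -1

-1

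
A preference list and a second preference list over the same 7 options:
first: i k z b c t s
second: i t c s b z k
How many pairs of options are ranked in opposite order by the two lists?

Assign each item its position (1..7) in the first ordering, then rewrite the second ordering as that position sequence:
positions: i→1, k→2, z→3, b→4, c→5, t→6, s→7
second ordering as positions: [1, 6, 5, 7, 4, 3, 2]
Discordant pairs = inversions in this position sequence.
1: 0
6: 5, 4, 3, 2 → 4
5: 4, 3, 2 → 3
7: 4, 3, 2 → 3
4: 3, 2 → 2
3: 2 → 1
2: 0
Total: 0 + 4 + 3 + 3 + 2 + 1 + 0 = 13

13 pairs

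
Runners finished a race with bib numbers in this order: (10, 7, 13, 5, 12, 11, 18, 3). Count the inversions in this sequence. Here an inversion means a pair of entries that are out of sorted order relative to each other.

14

Element-by-element contributions:
10: 3
7: 2
13: 4
5: 1
12: 2
11: 1
18: 1
3: 0
Sum: 3 + 2 + 4 + 1 + 2 + 1 + 1 + 0 = 14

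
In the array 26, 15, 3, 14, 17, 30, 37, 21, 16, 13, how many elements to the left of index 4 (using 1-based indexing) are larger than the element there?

The element at index 4 is 14.
Elements before it: 26, 15, 3
Those larger than 14: 26, 15

2 such elements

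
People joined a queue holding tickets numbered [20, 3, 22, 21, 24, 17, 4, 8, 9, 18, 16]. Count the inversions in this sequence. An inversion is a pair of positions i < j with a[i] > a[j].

Out-of-order pairs: 31

Element-by-element contributions:
20 → 3, 17, 4, 8, 9, 18, 16 → 7
3 → none → 0
22 → 21, 17, 4, 8, 9, 18, 16 → 7
21 → 17, 4, 8, 9, 18, 16 → 6
24 → 17, 4, 8, 9, 18, 16 → 6
17 → 4, 8, 9, 16 → 4
4 → none → 0
8 → none → 0
9 → none → 0
18 → 16 → 1
16 → none → 0
Sum: 7 + 0 + 7 + 6 + 6 + 4 + 0 + 0 + 0 + 1 + 0 = 31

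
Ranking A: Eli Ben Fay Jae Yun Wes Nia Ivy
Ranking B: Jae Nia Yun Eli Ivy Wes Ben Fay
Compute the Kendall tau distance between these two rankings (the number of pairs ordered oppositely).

Assign each item its position (1..8) in the first ordering, then rewrite the second ordering as that position sequence:
positions: Eli→1, Ben→2, Fay→3, Jae→4, Yun→5, Wes→6, Nia→7, Ivy→8
second ordering as positions: [4, 7, 5, 1, 8, 6, 2, 3]
Discordant pairs = inversions in this position sequence.
4: 1, 2, 3 → 3
7: 5, 1, 6, 2, 3 → 5
5: 1, 2, 3 → 3
1: 0
8: 6, 2, 3 → 3
6: 2, 3 → 2
2: 0
3: 0
Total: 3 + 5 + 3 + 0 + 3 + 2 + 0 + 0 = 16

16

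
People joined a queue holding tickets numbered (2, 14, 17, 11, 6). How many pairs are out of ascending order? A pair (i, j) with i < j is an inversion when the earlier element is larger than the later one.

5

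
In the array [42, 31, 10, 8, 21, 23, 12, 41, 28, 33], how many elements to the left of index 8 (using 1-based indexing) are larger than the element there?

1

The element at index 8 is 41.
Elements before it: 42, 31, 10, 8, 21, 23, 12
Those larger than 41: 42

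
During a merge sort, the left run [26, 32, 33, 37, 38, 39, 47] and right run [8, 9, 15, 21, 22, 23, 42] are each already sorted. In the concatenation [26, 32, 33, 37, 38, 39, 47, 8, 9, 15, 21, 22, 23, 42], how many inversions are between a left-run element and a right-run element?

43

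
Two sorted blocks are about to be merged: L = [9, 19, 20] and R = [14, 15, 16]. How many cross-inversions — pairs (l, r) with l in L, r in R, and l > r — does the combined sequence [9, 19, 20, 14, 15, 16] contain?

Split inversions: 6

Take each right-half value and tally the left-half values above it:
r = 14: 19, 20 → 2
r = 15: 19, 20 → 2
r = 16: 19, 20 → 2
Cross-inversions: 2 + 2 + 2 = 6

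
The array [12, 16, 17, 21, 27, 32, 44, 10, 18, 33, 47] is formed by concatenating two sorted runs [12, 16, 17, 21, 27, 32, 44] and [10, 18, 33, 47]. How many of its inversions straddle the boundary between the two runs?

Take each right-half value and tally the left-half values above it:
r = 10: 12, 16, 17, 21, 27, 32, 44 → 7
r = 18: 21, 27, 32, 44 → 4
r = 33: 44 → 1
r = 47: none → 0
Cross-inversions: 7 + 4 + 1 + 0 = 12

12 split inversions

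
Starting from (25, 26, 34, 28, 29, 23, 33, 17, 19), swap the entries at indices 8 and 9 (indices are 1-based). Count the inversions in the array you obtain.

Positions 8 and 9 hold 17 and 19; after swapping, the array is [25, 26, 34, 28, 29, 23, 33, 19, 17].
For each element, count later entries that are smaller:
25: 3
26: 3
34: 6
28: 3
29: 3
23: 2
33: 2
19: 1
17: 0
Sum: 3 + 3 + 6 + 3 + 3 + 2 + 2 + 1 + 0 = 23

23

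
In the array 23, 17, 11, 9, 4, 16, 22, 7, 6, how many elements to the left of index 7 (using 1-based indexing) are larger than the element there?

The element at index 7 is 22.
Elements before it: 23, 17, 11, 9, 4, 16
Those larger than 22: 23

1 such element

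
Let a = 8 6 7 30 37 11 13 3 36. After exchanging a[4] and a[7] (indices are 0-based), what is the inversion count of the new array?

9

Positions 4 and 7 hold 37 and 3; after swapping, the array is [8, 6, 7, 30, 3, 11, 13, 37, 36].
Sweep left to right; for each value list the smaller values that follow it:
8 → 6, 7, 3 → 3
6 → 3 → 1
7 → 3 → 1
30 → 3, 11, 13 → 3
3 → none → 0
11 → none → 0
13 → none → 0
37 → 36 → 1
36 → none → 0
Sum: 3 + 1 + 1 + 3 + 0 + 0 + 0 + 1 + 0 = 9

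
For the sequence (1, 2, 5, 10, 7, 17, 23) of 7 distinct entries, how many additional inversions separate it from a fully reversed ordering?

Maximum inversions for 7 distinct elements is C(7, 2) = 7·6/2 = 21.
Current inversions — for each element, count later smaller elements:
1: 0
2: 0
5: 0
10: 1
7: 0
17: 0
23: 0
Current total: 0 + 0 + 0 + 1 + 0 + 0 + 0 = 1
Shortfall: 21 − 1 = 20

20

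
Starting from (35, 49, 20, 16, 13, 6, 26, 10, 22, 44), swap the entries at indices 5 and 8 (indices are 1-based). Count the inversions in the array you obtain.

25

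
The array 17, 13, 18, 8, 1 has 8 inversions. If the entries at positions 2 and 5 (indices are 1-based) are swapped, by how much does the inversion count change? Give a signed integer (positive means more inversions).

Positions 2 and 5 hold 13 and 1; after swapping, the array is [17, 1, 18, 8, 13].
Count, for each position, how many later elements it exceeds:
17 → 1, 8, 13 → 3
1 → none → 0
18 → 8, 13 → 2
8 → none → 0
13 → none → 0
Sum: 3 + 0 + 2 + 0 + 0 = 5
Change: 5 − 8 = -3

-3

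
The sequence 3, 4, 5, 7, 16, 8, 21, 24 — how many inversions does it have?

1 inversion

For each element, count later entries that are smaller:
3 → none → 0
4 → none → 0
5 → none → 0
7 → none → 0
16 → 8 → 1
8 → none → 0
21 → none → 0
24 → none → 0
Sum: 0 + 0 + 0 + 0 + 1 + 0 + 0 + 0 = 1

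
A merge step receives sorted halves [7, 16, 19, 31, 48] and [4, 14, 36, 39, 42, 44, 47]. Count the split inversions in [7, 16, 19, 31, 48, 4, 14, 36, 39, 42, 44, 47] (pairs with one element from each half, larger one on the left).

Count, for every r in R, how many entries of L exceed r:
r = 4: 7, 16, 19, 31, 48 → 5
r = 14: 16, 19, 31, 48 → 4
r = 36: 48 → 1
r = 39: 48 → 1
r = 42: 48 → 1
r = 44: 48 → 1
r = 47: 48 → 1
Cross-inversions: 5 + 4 + 1 + 1 + 1 + 1 + 1 = 14

14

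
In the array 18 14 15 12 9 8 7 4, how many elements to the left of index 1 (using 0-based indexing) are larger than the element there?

The element at index 1 is 14.
Elements before it: 18
Those larger than 14: 18

1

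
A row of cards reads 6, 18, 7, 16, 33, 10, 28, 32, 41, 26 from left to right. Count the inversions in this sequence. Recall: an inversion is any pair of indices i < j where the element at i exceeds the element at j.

For each element, count later entries that are smaller:
6: 0
18: 3
7: 0
16: 1
33: 4
10: 0
28: 1
32: 1
41: 1
26: 0
Sum: 0 + 3 + 0 + 1 + 4 + 0 + 1 + 1 + 1 + 0 = 11

11 inversions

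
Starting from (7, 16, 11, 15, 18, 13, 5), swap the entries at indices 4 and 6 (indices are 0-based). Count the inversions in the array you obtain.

Positions 4 and 6 hold 18 and 5; after swapping, the array is [7, 16, 11, 15, 5, 13, 18].
Sweep left to right; for each value list the smaller values that follow it:
7 → 5 → 1
16 → 11, 15, 5, 13 → 4
11 → 5 → 1
15 → 5, 13 → 2
5 → none → 0
13 → none → 0
18 → none → 0
Sum: 1 + 4 + 1 + 2 + 0 + 0 + 0 = 8

8 inversions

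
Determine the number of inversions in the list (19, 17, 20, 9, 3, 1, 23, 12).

17 inversions

Count, for each position, how many later elements it exceeds:
19 → 17, 9, 3, 1, 12 → 5
17 → 9, 3, 1, 12 → 4
20 → 9, 3, 1, 12 → 4
9 → 3, 1 → 2
3 → 1 → 1
1 → none → 0
23 → 12 → 1
12 → none → 0
Sum: 5 + 4 + 4 + 2 + 1 + 0 + 1 + 0 = 17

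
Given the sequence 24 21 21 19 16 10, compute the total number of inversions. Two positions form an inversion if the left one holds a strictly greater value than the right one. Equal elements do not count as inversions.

14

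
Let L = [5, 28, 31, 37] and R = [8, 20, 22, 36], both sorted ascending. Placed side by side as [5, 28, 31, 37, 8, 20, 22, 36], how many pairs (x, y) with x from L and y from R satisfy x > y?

Count, for every r in R, how many entries of L exceed r:
r = 8: 28, 31, 37 → 3
r = 20: 28, 31, 37 → 3
r = 22: 28, 31, 37 → 3
r = 36: 37 → 1
Cross-inversions: 3 + 3 + 3 + 1 = 10

10 cross-inversions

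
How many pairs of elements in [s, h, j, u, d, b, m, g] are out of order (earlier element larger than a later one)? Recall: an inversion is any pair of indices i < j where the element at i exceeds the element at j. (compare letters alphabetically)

18

Count, for each position, how many later elements it exceeds:
s: 6
h: 3
j: 3
u: 4
d: 1
b: 0
m: 1
g: 0
Sum: 6 + 3 + 3 + 4 + 1 + 0 + 1 + 0 = 18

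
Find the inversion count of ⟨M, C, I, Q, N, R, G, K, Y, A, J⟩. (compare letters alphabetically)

There are 27 inversions.

Element-by-element contributions:
M: 6
C: 1
I: 2
Q: 5
N: 4
R: 4
G: 1
K: 2
Y: 2
A: 0
J: 0
Sum: 6 + 1 + 2 + 5 + 4 + 4 + 1 + 2 + 2 + 0 + 0 = 27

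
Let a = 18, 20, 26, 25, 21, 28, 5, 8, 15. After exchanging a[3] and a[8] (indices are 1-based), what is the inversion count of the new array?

Inversions: 16

Positions 3 and 8 hold 26 and 8; after swapping, the array is [18, 20, 8, 25, 21, 28, 5, 26, 15].
For each element, count later entries that are smaller:
18: 3
20: 3
8: 1
25: 3
21: 2
28: 3
5: 0
26: 1
15: 0
Sum: 3 + 3 + 1 + 3 + 2 + 3 + 0 + 1 + 0 = 16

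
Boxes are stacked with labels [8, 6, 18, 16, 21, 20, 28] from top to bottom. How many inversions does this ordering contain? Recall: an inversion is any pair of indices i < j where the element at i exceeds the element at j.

Listing every pair i<j with a[i]>a[j] (using 1-based positions):
(1,2): 8 > 6
(3,4): 18 > 16
(5,6): 21 > 20
That's 3 pairs.

3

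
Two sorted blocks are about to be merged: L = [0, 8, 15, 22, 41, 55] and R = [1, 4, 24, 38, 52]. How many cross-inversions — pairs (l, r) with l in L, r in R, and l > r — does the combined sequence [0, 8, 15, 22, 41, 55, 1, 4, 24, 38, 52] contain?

15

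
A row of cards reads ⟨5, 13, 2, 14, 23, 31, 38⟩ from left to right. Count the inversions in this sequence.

Inversions: 2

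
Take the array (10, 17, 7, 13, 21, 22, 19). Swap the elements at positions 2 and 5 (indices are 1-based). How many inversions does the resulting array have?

Positions 2 and 5 hold 17 and 21; after swapping, the array is [10, 21, 7, 13, 17, 22, 19].
Count, for each position, how many later elements it exceeds:
10 → 7 → 1
21 → 7, 13, 17, 19 → 4
7 → none → 0
13 → none → 0
17 → none → 0
22 → 19 → 1
19 → none → 0
Sum: 1 + 4 + 0 + 0 + 0 + 1 + 0 = 6

6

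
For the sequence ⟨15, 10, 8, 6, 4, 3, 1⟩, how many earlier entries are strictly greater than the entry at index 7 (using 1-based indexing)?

6

The element at index 7 is 1.
Elements before it: 15, 10, 8, 6, 4, 3
Those larger than 1: 15, 10, 8, 6, 4, 3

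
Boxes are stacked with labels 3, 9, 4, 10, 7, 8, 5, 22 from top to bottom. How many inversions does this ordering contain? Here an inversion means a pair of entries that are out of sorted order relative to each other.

9 inversions

Element-by-element contributions:
3: 0
9: 4
4: 0
10: 3
7: 1
8: 1
5: 0
22: 0
Sum: 0 + 4 + 0 + 3 + 1 + 1 + 0 + 0 = 9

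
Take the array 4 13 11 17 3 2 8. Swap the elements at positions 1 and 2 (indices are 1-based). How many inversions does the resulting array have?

14 inversions

Positions 1 and 2 hold 4 and 13; after swapping, the array is [13, 4, 11, 17, 3, 2, 8].
For each element, count later entries that are smaller:
13 → 4, 11, 3, 2, 8 → 5
4 → 3, 2 → 2
11 → 3, 2, 8 → 3
17 → 3, 2, 8 → 3
3 → 2 → 1
2 → none → 0
8 → none → 0
Sum: 5 + 2 + 3 + 3 + 1 + 0 + 0 = 14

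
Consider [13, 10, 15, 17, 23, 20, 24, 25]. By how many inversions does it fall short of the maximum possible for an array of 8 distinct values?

26 inversions short

Maximum inversions for 8 distinct elements is C(8, 2) = 8·7/2 = 28.
Current inversions — for each element, count later smaller elements:
13: 1
10: 0
15: 0
17: 0
23: 1
20: 0
24: 0
25: 0
Current total: 1 + 0 + 0 + 0 + 1 + 0 + 0 + 0 = 2
Shortfall: 28 − 2 = 26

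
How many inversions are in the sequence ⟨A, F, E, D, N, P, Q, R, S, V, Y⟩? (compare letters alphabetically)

Count, for each position, how many later elements it exceeds:
A → none → 0
F → E, D → 2
E → D → 1
D → none → 0
N → none → 0
P → none → 0
Q → none → 0
R → none → 0
S → none → 0
V → none → 0
Y → none → 0
Sum: 0 + 2 + 1 + 0 + 0 + 0 + 0 + 0 + 0 + 0 + 0 = 3

3 out-of-order pairs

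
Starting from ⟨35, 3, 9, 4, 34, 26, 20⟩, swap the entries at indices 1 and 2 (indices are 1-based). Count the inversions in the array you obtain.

9 inversions

Positions 1 and 2 hold 35 and 3; after swapping, the array is [3, 35, 9, 4, 34, 26, 20].
Element-by-element contributions:
3 → none → 0
35 → 9, 4, 34, 26, 20 → 5
9 → 4 → 1
4 → none → 0
34 → 26, 20 → 2
26 → 20 → 1
20 → none → 0
Sum: 0 + 5 + 1 + 0 + 2 + 1 + 0 = 9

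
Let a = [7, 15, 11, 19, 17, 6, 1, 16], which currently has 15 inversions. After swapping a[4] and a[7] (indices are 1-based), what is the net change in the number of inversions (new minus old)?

-5

Positions 4 and 7 hold 19 and 1; after swapping, the array is [7, 15, 11, 1, 17, 6, 19, 16].
Element-by-element contributions:
7: 2
15: 3
11: 2
1: 0
17: 2
6: 0
19: 1
16: 0
Sum: 2 + 3 + 2 + 0 + 2 + 0 + 1 + 0 = 10
Change: 10 − 15 = -5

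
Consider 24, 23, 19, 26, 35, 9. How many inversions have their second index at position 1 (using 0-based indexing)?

The element at index 1 is 23.
Elements before it: 24
Those larger than 23: 24

1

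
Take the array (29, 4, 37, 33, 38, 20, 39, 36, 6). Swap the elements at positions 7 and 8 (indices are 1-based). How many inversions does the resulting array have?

Positions 7 and 8 hold 39 and 36; after swapping, the array is [29, 4, 37, 33, 38, 20, 36, 39, 6].
For each element, count later entries that are smaller:
29 → 4, 20, 6 → 3
4 → none → 0
37 → 33, 20, 36, 6 → 4
33 → 20, 6 → 2
38 → 20, 36, 6 → 3
20 → 6 → 1
36 → 6 → 1
39 → 6 → 1
6 → none → 0
Sum: 3 + 0 + 4 + 2 + 3 + 1 + 1 + 1 + 0 = 15

15 inversions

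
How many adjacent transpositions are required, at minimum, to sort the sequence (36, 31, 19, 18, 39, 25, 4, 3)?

22 swaps

Each adjacent swap fixes exactly one inversion, so the minimum swap count equals the number of inversions.
Count inversions — for each element, later elements that are smaller:
36: 31, 19, 18, 25, 4, 3 → 6
31: 19, 18, 25, 4, 3 → 5
19: 18, 4, 3 → 3
18: 4, 3 → 2
39: 25, 4, 3 → 3
25: 4, 3 → 2
4: 3 → 1
3: none → 0
Total inversions: 6 + 5 + 3 + 2 + 3 + 2 + 1 + 0 = 22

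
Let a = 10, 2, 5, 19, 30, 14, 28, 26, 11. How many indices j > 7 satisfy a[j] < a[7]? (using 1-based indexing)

The element at index 7 is 28.
Elements after it: 26, 11
Those smaller than 28: 26, 11

2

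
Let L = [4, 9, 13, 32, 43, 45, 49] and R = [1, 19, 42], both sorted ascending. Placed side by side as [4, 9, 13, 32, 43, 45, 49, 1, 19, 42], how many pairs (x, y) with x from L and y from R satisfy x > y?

Count, for every r in R, how many entries of L exceed r:
r = 1: 4, 9, 13, 32, 43, 45, 49 → 7
r = 19: 32, 43, 45, 49 → 4
r = 42: 43, 45, 49 → 3
Cross-inversions: 7 + 4 + 3 = 14

There are 14 split inversions.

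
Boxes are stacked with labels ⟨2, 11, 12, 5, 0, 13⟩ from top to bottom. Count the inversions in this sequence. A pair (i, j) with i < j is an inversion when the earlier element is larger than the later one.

Inversions: 6

Inversion pairs (indices are 1-based):
(1,5): 2 > 0
(2,4): 11 > 5
(2,5): 11 > 0
(3,4): 12 > 5
(3,5): 12 > 0
(4,5): 5 > 0
That's 6 pairs.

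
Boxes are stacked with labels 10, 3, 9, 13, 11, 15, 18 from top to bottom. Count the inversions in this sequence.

3 inversions

Sweep left to right; for each value list the smaller values that follow it:
10 → 3, 9 → 2
3 → none → 0
9 → none → 0
13 → 11 → 1
11 → none → 0
15 → none → 0
18 → none → 0
Sum: 2 + 0 + 0 + 1 + 0 + 0 + 0 = 3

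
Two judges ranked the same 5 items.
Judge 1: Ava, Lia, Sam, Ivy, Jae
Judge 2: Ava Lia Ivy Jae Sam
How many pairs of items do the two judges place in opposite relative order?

2 discordant pairs

Assign each item its position (1..5) in the first ordering, then rewrite the second ordering as that position sequence:
positions: Ava→1, Lia→2, Sam→3, Ivy→4, Jae→5
second ordering as positions: [1, 2, 4, 5, 3]
Discordant pairs = inversions in this position sequence.
1: 0
2: 0
4: 3 → 1
5: 3 → 1
3: 0
Total: 0 + 0 + 1 + 1 + 0 = 2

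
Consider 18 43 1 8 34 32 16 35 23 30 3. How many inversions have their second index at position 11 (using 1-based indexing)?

9 such elements

The element at index 11 is 3.
Elements before it: 18, 43, 1, 8, 34, 32, 16, 35, 23, 30
Those larger than 3: 18, 43, 8, 34, 32, 16, 35, 23, 30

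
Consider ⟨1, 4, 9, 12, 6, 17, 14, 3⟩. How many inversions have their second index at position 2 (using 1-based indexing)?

The element at index 2 is 4.
Elements before it: 1
None of them are larger than 4.

0 such elements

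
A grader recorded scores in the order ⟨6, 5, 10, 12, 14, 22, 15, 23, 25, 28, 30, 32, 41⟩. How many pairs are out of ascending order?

2

Sweep left to right; for each value list the smaller values that follow it:
6 → 5 → 1
5 → none → 0
10 → none → 0
12 → none → 0
14 → none → 0
22 → 15 → 1
15 → none → 0
23 → none → 0
25 → none → 0
28 → none → 0
30 → none → 0
32 → none → 0
41 → none → 0
Sum: 1 + 0 + 0 + 0 + 0 + 1 + 0 + 0 + 0 + 0 + 0 + 0 + 0 = 2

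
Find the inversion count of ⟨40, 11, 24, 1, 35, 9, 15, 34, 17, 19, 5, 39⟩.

Count, for each position, how many later elements it exceeds:
40 → 11, 24, 1, 35, 9, 15, 34, 17, 19, 5, 39 → 11
11 → 1, 9, 5 → 3
24 → 1, 9, 15, 17, 19, 5 → 6
1 → none → 0
35 → 9, 15, 34, 17, 19, 5 → 6
9 → 5 → 1
15 → 5 → 1
34 → 17, 19, 5 → 3
17 → 5 → 1
19 → 5 → 1
5 → none → 0
39 → none → 0
Sum: 11 + 3 + 6 + 0 + 6 + 1 + 1 + 3 + 1 + 1 + 0 + 0 = 33

There are 33 inversions.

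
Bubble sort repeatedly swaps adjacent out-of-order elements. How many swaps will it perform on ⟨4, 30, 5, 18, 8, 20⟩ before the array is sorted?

Minimum adjacent swaps = number of inversions (each swap of adjacent out-of-order elements removes one inversion and no swap can remove more).
Count inversions — for each element, later elements that are smaller:
4: none → 0
30: 5, 18, 8, 20 → 4
5: none → 0
18: 8 → 1
8: none → 0
20: none → 0
Total inversions: 0 + 4 + 0 + 1 + 0 + 0 = 5

5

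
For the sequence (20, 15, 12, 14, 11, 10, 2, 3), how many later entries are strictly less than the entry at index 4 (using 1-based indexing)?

4 such elements

The element at index 4 is 14.
Elements after it: 11, 10, 2, 3
Those smaller than 14: 11, 10, 2, 3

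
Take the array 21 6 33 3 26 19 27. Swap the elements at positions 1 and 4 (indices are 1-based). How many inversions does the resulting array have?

Positions 1 and 4 hold 21 and 3; after swapping, the array is [3, 6, 33, 21, 26, 19, 27].
For each element, count later entries that are smaller:
3: 0
6: 0
33: 4
21: 1
26: 1
19: 0
27: 0
Sum: 0 + 0 + 4 + 1 + 1 + 0 + 0 = 6

Inversions: 6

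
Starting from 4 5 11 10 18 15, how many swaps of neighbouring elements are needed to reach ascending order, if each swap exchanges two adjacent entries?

2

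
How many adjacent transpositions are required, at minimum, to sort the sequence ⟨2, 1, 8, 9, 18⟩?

The minimum number of adjacent swaps to sort an array equals its inversion count, since every such swap removes exactly one inversion.
Count inversions — for each element, later elements that are smaller:
2: 1 → 1
1: none → 0
8: none → 0
9: none → 0
18: none → 0
Total inversions: 1 + 0 + 0 + 0 + 0 = 1

1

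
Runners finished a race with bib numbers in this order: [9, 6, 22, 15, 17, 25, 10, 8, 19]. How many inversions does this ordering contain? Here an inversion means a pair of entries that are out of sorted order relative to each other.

Count, for each position, how many later elements it exceeds:
9 → 6, 8 → 2
6 → none → 0
22 → 15, 17, 10, 8, 19 → 5
15 → 10, 8 → 2
17 → 10, 8 → 2
25 → 10, 8, 19 → 3
10 → 8 → 1
8 → none → 0
19 → none → 0
Sum: 2 + 0 + 5 + 2 + 2 + 3 + 1 + 0 + 0 = 15

15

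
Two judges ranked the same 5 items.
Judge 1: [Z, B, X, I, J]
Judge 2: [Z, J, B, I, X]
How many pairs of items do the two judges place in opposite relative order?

Assign each item its position (1..5) in the first ordering, then rewrite the second ordering as that position sequence:
positions: Z→1, B→2, X→3, I→4, J→5
second ordering as positions: [1, 5, 2, 4, 3]
Discordant pairs = inversions in this position sequence.
1: 0
5: 2, 4, 3 → 3
2: 0
4: 3 → 1
3: 0
Total: 0 + 3 + 0 + 1 + 0 = 4

4 discordant pairs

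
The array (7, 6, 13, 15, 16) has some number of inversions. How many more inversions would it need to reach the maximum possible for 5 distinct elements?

Maximum inversions for 5 distinct elements is C(5, 2) = 5·4/2 = 10.
Current inversions — for each element, count later smaller elements:
7: 1
6: 0
13: 0
15: 0
16: 0
Current total: 1 + 0 + 0 + 0 + 0 = 1
Shortfall: 10 − 1 = 9

9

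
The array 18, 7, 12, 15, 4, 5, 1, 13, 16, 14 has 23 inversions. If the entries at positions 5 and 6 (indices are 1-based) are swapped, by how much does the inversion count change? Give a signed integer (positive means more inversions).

Positions 5 and 6 hold 4 and 5; after swapping, the array is [18, 7, 12, 15, 5, 4, 1, 13, 16, 14].
Element-by-element contributions:
18 → 7, 12, 15, 5, 4, 1, 13, 16, 14 → 9
7 → 5, 4, 1 → 3
12 → 5, 4, 1 → 3
15 → 5, 4, 1, 13, 14 → 5
5 → 4, 1 → 2
4 → 1 → 1
1 → none → 0
13 → none → 0
16 → 14 → 1
14 → none → 0
Sum: 9 + 3 + 3 + 5 + 2 + 1 + 0 + 0 + 1 + 0 = 24
Change: 24 − 23 = +1

+1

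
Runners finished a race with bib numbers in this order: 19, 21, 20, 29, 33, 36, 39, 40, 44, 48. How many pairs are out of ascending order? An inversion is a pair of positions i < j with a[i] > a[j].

1 inversion

Sweep left to right; for each value list the smaller values that follow it:
19 → none → 0
21 → 20 → 1
20 → none → 0
29 → none → 0
33 → none → 0
36 → none → 0
39 → none → 0
40 → none → 0
44 → none → 0
48 → none → 0
Sum: 0 + 1 + 0 + 0 + 0 + 0 + 0 + 0 + 0 + 0 = 1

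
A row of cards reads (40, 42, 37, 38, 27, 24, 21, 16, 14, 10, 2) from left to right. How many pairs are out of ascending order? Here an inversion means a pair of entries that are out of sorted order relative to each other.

53

Element-by-element contributions:
40 → 37, 38, 27, 24, 21, 16, 14, 10, 2 → 9
42 → 37, 38, 27, 24, 21, 16, 14, 10, 2 → 9
37 → 27, 24, 21, 16, 14, 10, 2 → 7
38 → 27, 24, 21, 16, 14, 10, 2 → 7
27 → 24, 21, 16, 14, 10, 2 → 6
24 → 21, 16, 14, 10, 2 → 5
21 → 16, 14, 10, 2 → 4
16 → 14, 10, 2 → 3
14 → 10, 2 → 2
10 → 2 → 1
2 → none → 0
Sum: 9 + 9 + 7 + 7 + 6 + 5 + 4 + 3 + 2 + 1 + 0 = 53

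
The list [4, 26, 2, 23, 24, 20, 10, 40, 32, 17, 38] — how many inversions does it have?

19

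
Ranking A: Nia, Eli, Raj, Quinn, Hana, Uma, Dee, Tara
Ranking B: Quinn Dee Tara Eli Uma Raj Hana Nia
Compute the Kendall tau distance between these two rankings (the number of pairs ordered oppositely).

19

Assign each item its position (1..8) in the first ordering, then rewrite the second ordering as that position sequence:
positions: Nia→1, Eli→2, Raj→3, Quinn→4, Hana→5, Uma→6, Dee→7, Tara→8
second ordering as positions: [4, 7, 8, 2, 6, 3, 5, 1]
Discordant pairs = inversions in this position sequence.
4: 2, 3, 1 → 3
7: 2, 6, 3, 5, 1 → 5
8: 2, 6, 3, 5, 1 → 5
2: 1 → 1
6: 3, 5, 1 → 3
3: 1 → 1
5: 1 → 1
1: 0
Total: 3 + 5 + 5 + 1 + 3 + 1 + 1 + 0 = 19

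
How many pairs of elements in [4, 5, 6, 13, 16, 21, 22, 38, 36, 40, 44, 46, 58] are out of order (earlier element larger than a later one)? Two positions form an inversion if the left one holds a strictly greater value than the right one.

For each element, count later entries that are smaller:
4: 0
5: 0
6: 0
13: 0
16: 0
21: 0
22: 0
38: 1
36: 0
40: 0
44: 0
46: 0
58: 0
Sum: 0 + 0 + 0 + 0 + 0 + 0 + 0 + 1 + 0 + 0 + 0 + 0 + 0 = 1

1 inversion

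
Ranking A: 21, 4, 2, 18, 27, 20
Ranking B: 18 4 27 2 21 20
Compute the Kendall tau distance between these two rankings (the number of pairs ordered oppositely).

7

Assign each item its position (1..6) in the first ordering, then rewrite the second ordering as that position sequence:
positions: 21→1, 4→2, 2→3, 18→4, 27→5, 20→6
second ordering as positions: [4, 2, 5, 3, 1, 6]
Discordant pairs = inversions in this position sequence.
4: 2, 3, 1 → 3
2: 1 → 1
5: 3, 1 → 2
3: 1 → 1
1: 0
6: 0
Total: 3 + 1 + 2 + 1 + 0 + 0 = 7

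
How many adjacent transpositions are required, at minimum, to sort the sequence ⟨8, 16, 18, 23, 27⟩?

0 swaps

Minimum adjacent swaps = number of inversions (each swap of adjacent out-of-order elements removes one inversion and no swap can remove more).
Count inversions — for each element, later elements that are smaller:
8: none → 0
16: none → 0
18: none → 0
23: none → 0
27: none → 0
Total inversions: 0 + 0 + 0 + 0 + 0 = 0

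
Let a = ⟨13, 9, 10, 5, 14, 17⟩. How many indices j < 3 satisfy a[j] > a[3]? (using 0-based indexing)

The element at index 3 is 5.
Elements before it: 13, 9, 10
Those larger than 5: 13, 9, 10

3 such elements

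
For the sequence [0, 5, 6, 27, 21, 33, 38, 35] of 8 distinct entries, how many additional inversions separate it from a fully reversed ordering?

Maximum inversions for 8 distinct elements is C(8, 2) = 8·7/2 = 28.
Current inversions — for each element, count later smaller elements:
0: 0
5: 0
6: 0
27: 1
21: 0
33: 0
38: 1
35: 0
Current total: 0 + 0 + 0 + 1 + 0 + 0 + 1 + 0 = 2
Shortfall: 28 − 2 = 26

26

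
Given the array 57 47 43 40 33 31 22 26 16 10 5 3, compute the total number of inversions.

65

Element-by-element contributions:
57 → 47, 43, 40, 33, 31, 22, 26, 16, 10, 5, 3 → 11
47 → 43, 40, 33, 31, 22, 26, 16, 10, 5, 3 → 10
43 → 40, 33, 31, 22, 26, 16, 10, 5, 3 → 9
40 → 33, 31, 22, 26, 16, 10, 5, 3 → 8
33 → 31, 22, 26, 16, 10, 5, 3 → 7
31 → 22, 26, 16, 10, 5, 3 → 6
22 → 16, 10, 5, 3 → 4
26 → 16, 10, 5, 3 → 4
16 → 10, 5, 3 → 3
10 → 5, 3 → 2
5 → 3 → 1
3 → none → 0
Sum: 11 + 10 + 9 + 8 + 7 + 6 + 4 + 4 + 3 + 2 + 1 + 0 = 65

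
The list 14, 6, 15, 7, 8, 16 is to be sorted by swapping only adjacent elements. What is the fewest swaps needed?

5

Each adjacent swap fixes exactly one inversion, so the minimum swap count equals the number of inversions.
Count inversions — for each element, later elements that are smaller:
14: 6, 7, 8 → 3
6: none → 0
15: 7, 8 → 2
7: none → 0
8: none → 0
16: none → 0
Total inversions: 3 + 0 + 2 + 0 + 0 + 0 = 5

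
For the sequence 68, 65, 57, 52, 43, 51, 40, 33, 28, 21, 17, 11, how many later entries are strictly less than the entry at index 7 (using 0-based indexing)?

The element at index 7 is 33.
Elements after it: 28, 21, 17, 11
Those smaller than 33: 28, 21, 17, 11

4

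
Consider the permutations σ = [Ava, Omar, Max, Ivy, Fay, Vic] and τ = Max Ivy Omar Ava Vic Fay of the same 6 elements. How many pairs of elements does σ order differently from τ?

Assign each item its position (1..6) in the first ordering, then rewrite the second ordering as that position sequence:
positions: Ava→1, Omar→2, Max→3, Ivy→4, Fay→5, Vic→6
second ordering as positions: [3, 4, 2, 1, 6, 5]
Discordant pairs = inversions in this position sequence.
3: 2, 1 → 2
4: 2, 1 → 2
2: 1 → 1
1: 0
6: 5 → 1
5: 0
Total: 2 + 2 + 1 + 0 + 1 + 0 = 6

6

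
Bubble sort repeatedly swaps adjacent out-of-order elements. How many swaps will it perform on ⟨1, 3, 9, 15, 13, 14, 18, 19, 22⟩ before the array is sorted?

2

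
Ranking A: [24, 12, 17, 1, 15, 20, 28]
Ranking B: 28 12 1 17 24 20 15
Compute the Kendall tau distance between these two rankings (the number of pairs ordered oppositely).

Assign each item its position (1..7) in the first ordering, then rewrite the second ordering as that position sequence:
positions: 24→1, 12→2, 17→3, 1→4, 15→5, 20→6, 28→7
second ordering as positions: [7, 2, 4, 3, 1, 6, 5]
Discordant pairs = inversions in this position sequence.
7: 2, 4, 3, 1, 6, 5 → 6
2: 1 → 1
4: 3, 1 → 2
3: 1 → 1
1: 0
6: 5 → 1
5: 0
Total: 6 + 1 + 2 + 1 + 0 + 1 + 0 = 11

11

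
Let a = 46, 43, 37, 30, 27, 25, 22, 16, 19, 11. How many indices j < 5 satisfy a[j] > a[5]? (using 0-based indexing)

5

The element at index 5 is 25.
Elements before it: 46, 43, 37, 30, 27
Those larger than 25: 46, 43, 37, 30, 27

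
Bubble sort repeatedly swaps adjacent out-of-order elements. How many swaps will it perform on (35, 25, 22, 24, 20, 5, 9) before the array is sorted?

Minimum adjacent swaps = number of inversions (each swap of adjacent out-of-order elements removes one inversion and no swap can remove more).
Count inversions — for each element, later elements that are smaller:
35: 25, 22, 24, 20, 5, 9 → 6
25: 22, 24, 20, 5, 9 → 5
22: 20, 5, 9 → 3
24: 20, 5, 9 → 3
20: 5, 9 → 2
5: none → 0
9: none → 0
Total inversions: 6 + 5 + 3 + 3 + 2 + 0 + 0 = 19

19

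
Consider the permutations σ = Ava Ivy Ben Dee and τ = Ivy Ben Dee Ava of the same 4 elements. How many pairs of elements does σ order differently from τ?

There are 3 discordant pairs.

Assign each item its position (1..4) in the first ordering, then rewrite the second ordering as that position sequence:
positions: Ava→1, Ivy→2, Ben→3, Dee→4
second ordering as positions: [2, 3, 4, 1]
Discordant pairs = inversions in this position sequence.
2: 1 → 1
3: 1 → 1
4: 1 → 1
1: 0
Total: 1 + 1 + 1 + 0 = 3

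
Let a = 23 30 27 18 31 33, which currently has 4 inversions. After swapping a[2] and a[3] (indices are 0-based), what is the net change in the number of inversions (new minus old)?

-1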